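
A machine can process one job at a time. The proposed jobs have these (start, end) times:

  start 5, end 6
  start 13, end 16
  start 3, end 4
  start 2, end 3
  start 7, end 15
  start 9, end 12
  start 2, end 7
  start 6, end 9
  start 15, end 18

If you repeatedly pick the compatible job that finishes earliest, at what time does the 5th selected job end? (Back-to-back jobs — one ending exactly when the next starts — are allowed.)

Order by finish time; keep every interval that doesn't clash with the previous kept one.
Sorted by end: (2,3)  (3,4)  (5,6)  (2,7)  (6,9)  (9,12)  (7,15)  (13,16)  (15,18)
take (2,3); take (3,4); take (5,6); skip (2,7); take (6,9); take (9,12); skip (7,15); take (13,16).
Selected: (2,3) (3,4) (5,6) (6,9) (9,12) (13,16)

12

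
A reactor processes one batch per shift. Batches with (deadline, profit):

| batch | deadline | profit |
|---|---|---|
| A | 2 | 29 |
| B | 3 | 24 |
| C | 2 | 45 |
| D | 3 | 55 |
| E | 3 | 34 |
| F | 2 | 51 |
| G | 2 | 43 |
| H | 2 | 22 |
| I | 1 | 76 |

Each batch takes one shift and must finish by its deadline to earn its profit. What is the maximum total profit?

182

Sort by profit descending; place each in the latest free slot ≤ its deadline.
By profit: I(d1,76), D(d3,55), F(d2,51), C(d2,45), G(d2,43), E(d3,34), A(d2,29), B(d3,24), H(d2,22)
I→slot 1; D→slot 3; F→slot 2; C skipped; G skipped; E skipped; A skipped; B skipped; H skipped.
Profit = 76 + 51 + 55 = 182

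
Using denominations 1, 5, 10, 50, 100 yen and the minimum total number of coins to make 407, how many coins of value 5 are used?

1

407 = 4×100 + 1×5 + 2×1
Count of 5: 1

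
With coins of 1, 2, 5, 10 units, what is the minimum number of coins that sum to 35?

4

Greedy: take as many of the largest coin as possible, then repeat with the remainder.
35 − 3×10→5 − 1×5→0
Total coins = 3 + 1 = 4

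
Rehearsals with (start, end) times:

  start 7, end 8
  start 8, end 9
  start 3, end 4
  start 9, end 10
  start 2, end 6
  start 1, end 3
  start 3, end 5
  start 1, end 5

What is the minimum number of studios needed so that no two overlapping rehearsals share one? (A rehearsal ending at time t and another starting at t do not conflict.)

Count concurrent intervals with a sweep; the peak is the room count.
starts: [1, 1, 2, 3, 3, 7, 8, 9]
ends:   [3, 4, 5, 5, 6, 8, 9, 10]
s1→1 s1→2 s2→3 e3→2 s3→3 s3→4  — peak 4.

4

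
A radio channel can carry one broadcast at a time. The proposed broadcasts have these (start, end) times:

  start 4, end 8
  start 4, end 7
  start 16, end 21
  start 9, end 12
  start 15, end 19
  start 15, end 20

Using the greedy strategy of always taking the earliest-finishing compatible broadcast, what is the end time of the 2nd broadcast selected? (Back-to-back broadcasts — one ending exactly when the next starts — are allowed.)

Sort by end time and greedily take each interval whose start is ≥ the last chosen end.
By end time: (4,7), (4,8), (9,12), (15,19), (15,20), (16,21).
Pick (4,7); next start ≥ 7 → (9,12); next start ≥ 12 → (15,19).
Selected: (4,7) (9,12) (15,19)

12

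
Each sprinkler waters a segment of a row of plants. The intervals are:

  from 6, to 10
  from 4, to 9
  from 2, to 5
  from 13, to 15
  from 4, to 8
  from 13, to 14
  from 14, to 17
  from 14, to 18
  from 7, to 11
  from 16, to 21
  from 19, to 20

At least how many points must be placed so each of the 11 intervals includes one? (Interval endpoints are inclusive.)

Sort by right endpoint; whenever an interval is uncovered, place a point at its right end.
Sorted: [2,5] [4,8] [4,9] [6,10] [7,11] [13,14] [13,15] [14,17] [14,18] [19,20] [16,21]
{[2,5],[4,8],[4,9]} hit by 5; {[6,10],[7,11]} hit by 10; {[13,14],[13,15],[14,17],[14,18]} hit by 14; {[19,20],[16,21]} hit by 20.
Points: 5, 10, 14, 20 (4 total).

4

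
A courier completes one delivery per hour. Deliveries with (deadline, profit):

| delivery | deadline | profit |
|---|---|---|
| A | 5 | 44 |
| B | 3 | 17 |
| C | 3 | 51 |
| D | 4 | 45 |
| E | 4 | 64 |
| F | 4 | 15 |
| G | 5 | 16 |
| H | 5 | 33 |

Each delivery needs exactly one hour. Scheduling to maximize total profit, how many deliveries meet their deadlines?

5

Take jobs in profit order; each goes to the latest open slot no later than its deadline.
Profit order: E=64 C=51 D=45 A=44 H=33 B=17 G=16 F=15
Assign: E→slot 4, C→slot 3, D→slot 2, A→slot 5, H→slot 1, B skipped, G skipped, F skipped.
Slots: [1:H] [2:D] [3:C] [4:E] [5:A]
5 of 8 scheduled.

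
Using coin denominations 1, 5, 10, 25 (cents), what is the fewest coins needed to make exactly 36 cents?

3

36 = 1×25 + 1×10 + 1×1
Total coins = 1 + 1 + 1 = 3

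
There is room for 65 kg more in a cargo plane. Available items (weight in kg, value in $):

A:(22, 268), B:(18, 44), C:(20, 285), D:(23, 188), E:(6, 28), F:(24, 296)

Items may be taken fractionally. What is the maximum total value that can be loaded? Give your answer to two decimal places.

Ratios (sorted): C 14.25, F 12.33, A 12.18, D 8.17, E 4.67, B 2.44
take C (20 @ 285); take F (24 @ 296); take 21/22 of A → 255.82. Capacity used 65/65.
Total value = 836.82

836.82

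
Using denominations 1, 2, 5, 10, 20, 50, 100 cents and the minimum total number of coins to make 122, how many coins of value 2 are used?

1

Use the largest denomination that fits, subtract, and repeat.
122 = 1×100 + 1×20 + 1×2
Count of 2: 1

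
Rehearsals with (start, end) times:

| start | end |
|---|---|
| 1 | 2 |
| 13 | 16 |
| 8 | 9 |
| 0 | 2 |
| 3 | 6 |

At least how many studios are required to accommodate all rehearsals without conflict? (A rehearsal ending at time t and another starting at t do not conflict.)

2

Events (time:±→running): 0:+→1 1:+→2 … peak 2.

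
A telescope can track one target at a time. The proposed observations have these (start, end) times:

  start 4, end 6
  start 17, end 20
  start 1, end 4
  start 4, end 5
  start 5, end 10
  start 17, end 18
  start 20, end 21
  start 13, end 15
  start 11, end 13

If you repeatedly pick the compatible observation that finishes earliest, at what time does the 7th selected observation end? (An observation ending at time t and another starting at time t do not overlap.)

By end time: (1,4), (4,5), (4,6), (5,10), (11,13), (13,15), (17,18), (17,20), (20,21).
Pick (1,4); next start ≥ 4 → (4,5); next start ≥ 5 → (5,10); next start ≥ 10 → (11,13); next start ≥ 13 → (13,15); next start ≥ 15 → (17,18); next start ≥ 18 → (20,21).
Selected: (1,4) (4,5) (5,10) (11,13) (13,15) (17,18) (20,21)

21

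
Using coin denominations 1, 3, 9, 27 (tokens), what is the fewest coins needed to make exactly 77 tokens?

Greedy: take as many of the largest coin as possible, then repeat with the remainder.
77 = 2×27 + 2×9 + 1×3 + 2×1
Total coins = 2 + 2 + 1 + 2 = 7

7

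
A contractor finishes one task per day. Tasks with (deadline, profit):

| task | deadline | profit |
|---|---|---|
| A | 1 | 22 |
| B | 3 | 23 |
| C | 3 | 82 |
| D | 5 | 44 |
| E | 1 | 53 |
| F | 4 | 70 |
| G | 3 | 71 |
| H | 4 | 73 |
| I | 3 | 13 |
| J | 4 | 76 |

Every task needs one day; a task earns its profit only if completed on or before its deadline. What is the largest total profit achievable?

346

Profit order: C=82 J=76 H=73 G=71 F=70 E=53 D=44 B=23 A=22 I=13
Assign: C→slot 3, J→slot 4, H→slot 2, G→slot 1, F skipped, E skipped, D→slot 5, B skipped, A skipped, I skipped.
Slots: [1:G] [2:H] [3:C] [4:J] [5:D]
Profit = 71 + 73 + 82 + 76 + 44 = 346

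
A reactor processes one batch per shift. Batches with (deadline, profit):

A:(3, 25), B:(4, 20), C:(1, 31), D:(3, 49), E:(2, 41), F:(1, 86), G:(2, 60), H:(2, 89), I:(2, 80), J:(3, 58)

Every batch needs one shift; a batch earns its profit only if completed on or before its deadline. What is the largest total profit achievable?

253

Take jobs in profit order; each goes to the latest open slot no later than its deadline.
By profit: H(d2,89), F(d1,86), I(d2,80), G(d2,60), J(d3,58), D(d3,49), E(d2,41), C(d1,31), A(d3,25), B(d4,20)
H→slot 2; F→slot 1; I skipped; G skipped; J→slot 3; D skipped; E skipped; C skipped; A skipped; B→slot 4.
Profit = 86 + 89 + 58 + 20 = 253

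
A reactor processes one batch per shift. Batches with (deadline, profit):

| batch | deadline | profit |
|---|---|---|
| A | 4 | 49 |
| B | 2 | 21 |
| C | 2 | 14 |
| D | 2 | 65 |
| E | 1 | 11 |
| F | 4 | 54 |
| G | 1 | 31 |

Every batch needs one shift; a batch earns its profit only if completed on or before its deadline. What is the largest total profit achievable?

199

Take jobs in profit order; each goes to the latest open slot no later than its deadline.
By profit: D(d2,65), F(d4,54), A(d4,49), G(d1,31), B(d2,21), C(d2,14), E(d1,11)
D→slot 2; F→slot 4; A→slot 3; G→slot 1; B skipped; C skipped; E skipped.
Profit = 31 + 65 + 49 + 54 = 199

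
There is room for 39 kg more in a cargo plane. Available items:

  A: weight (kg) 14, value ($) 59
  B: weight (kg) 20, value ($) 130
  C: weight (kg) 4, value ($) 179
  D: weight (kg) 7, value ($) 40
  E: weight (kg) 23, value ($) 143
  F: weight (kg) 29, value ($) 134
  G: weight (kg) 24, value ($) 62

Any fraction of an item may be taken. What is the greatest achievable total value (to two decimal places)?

Greedy by value/weight ratio, highest first.
Order: C (179/4=44.75) > B (130/20=6.50) > E (143/23=6.22) > D (40/7=5.71) > F (134/29=4.62) > A (59/14=4.21) > G (62/24=2.58)
Fill: take C (4 @ 179) → take B (20 @ 130) → take 15/23 of E → 93.26; 39/39 used.
Total value = 402.26

402.26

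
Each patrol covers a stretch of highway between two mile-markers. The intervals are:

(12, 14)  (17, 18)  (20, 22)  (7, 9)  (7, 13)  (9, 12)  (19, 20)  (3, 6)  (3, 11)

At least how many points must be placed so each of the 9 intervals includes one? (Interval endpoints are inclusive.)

5

By right end: [3,6]  [7,9]  [3,11]  [9,12]  [7,13]  [12,14]  [17,18]  [19,20]  [20,22]
[3,6] uncovered → point at 6; [7,9] uncovered → point at 9; [12,14] uncovered → point at 14; [17,18] uncovered → point at 18; [19,20] uncovered → point at 20.
Points: 6, 9, 14, 18, 20 (5 total).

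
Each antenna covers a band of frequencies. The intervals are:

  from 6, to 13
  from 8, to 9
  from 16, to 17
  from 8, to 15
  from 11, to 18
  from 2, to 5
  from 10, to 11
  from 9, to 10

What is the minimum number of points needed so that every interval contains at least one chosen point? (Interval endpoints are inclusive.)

4

Process intervals by earliest right end; each time one isn't hit yet, stab at its right endpoint.
By right end: [2,5]  [8,9]  [9,10]  [10,11]  [6,13]  [8,15]  [16,17]  [11,18]
[2,5] uncovered → point at 5; [8,9] uncovered → point at 9; [10,11] uncovered → point at 11; [16,17] uncovered → point at 17.
Points: 5, 9, 11, 17 (4 total).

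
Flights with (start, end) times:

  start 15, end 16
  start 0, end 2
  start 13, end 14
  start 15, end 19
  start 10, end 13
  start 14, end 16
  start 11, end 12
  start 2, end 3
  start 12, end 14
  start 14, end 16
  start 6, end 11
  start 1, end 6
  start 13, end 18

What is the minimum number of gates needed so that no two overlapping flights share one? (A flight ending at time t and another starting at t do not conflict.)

5

Count concurrent intervals with a sweep; the peak is the room count.
starts: [0, 1, 2, 6, 10, 11, 12, 13, 13, 14, 14, 15, 15]
ends:   [2, 3, 6, 11, 12, 13, 14, 14, 16, 16, 16, 18, 19]
s0→1 s1→2 e2→1 s2→2 e3→1 e6→0 s6→1 s10→2 e11→1 s11→2 e12→1 s12→2 e13→1 s13→2 s13→3 e14→2 e14→1 s14→2 s14→3 s15→4 s15→5  — peak 5.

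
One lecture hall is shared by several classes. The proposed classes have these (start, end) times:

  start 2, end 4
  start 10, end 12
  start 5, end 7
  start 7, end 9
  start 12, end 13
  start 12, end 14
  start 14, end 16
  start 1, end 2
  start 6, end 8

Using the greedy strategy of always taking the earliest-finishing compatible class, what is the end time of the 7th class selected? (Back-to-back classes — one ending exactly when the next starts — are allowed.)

16

Greedy by earliest finish: after sorting by end time, pick each interval compatible with the last pick.
Sorted by end: (1,2)  (2,4)  (5,7)  (6,8)  (7,9)  (10,12)  (12,13)  (12,14)  (14,16)
take (1,2); take (2,4); take (5,7); take (7,9); take (10,12); take (12,13); take (14,16).
Selected: (1,2) (2,4) (5,7) (7,9) (10,12) (12,13) (14,16)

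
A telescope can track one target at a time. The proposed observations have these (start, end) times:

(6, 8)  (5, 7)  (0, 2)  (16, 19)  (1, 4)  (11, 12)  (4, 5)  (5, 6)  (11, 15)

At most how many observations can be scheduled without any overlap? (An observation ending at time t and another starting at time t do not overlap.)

6

Sorted by end: (0,2)  (1,4)  (4,5)  (5,6)  (5,7)  (6,8)  (11,12)  (11,15)  (16,19)
take (0,2); take (4,5); take (5,6); take (6,8); take (11,12); skip (11,15); take (16,19).
Selected 6 observations.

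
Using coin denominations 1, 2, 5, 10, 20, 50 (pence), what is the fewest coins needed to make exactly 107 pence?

Use the largest denomination that fits, subtract, and repeat.
107 − 2×50→7 − 1×5→2 − 1×2→0
Total coins = 2 + 1 + 1 = 4

4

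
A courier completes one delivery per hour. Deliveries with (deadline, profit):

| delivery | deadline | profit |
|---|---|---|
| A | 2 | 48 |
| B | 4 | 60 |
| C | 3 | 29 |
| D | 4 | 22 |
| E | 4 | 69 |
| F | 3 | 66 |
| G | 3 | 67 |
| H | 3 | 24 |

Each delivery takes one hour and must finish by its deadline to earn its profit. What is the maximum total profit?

Profit order: E=69 G=67 F=66 B=60 A=48 C=29 H=24 D=22
Assign: E→slot 4, G→slot 3, F→slot 2, B→slot 1, A skipped, C skipped, H skipped, D skipped.
Slots: [1:B] [2:F] [3:G] [4:E]
Profit = 60 + 66 + 67 + 69 = 262

262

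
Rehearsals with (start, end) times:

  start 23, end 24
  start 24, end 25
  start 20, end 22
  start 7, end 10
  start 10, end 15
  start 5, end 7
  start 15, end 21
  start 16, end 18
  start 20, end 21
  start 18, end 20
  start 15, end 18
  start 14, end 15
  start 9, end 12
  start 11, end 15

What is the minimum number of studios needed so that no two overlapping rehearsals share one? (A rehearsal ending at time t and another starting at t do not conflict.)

Count concurrent intervals with a sweep; the peak is the room count.
Events (time:±→running): 5:+→1 7:-→0 7:+→1 9:+→2 10:-→1 10:+→2 11:+→3 … peak 3.

3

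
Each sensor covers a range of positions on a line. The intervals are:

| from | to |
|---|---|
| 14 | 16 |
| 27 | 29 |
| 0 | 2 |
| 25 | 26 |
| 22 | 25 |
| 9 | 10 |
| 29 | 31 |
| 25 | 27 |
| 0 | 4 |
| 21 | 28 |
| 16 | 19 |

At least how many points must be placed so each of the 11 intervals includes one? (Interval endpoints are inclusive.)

5

Sort by right endpoint; whenever an interval is uncovered, place a point at its right end.
Sorted: [0,2] [0,4] [9,10] [14,16] [16,19] [22,25] [25,26] [25,27] [21,28] [27,29] [29,31]
{[0,2],[0,4]} hit by 2; {[9,10]} hit by 10; {[14,16],[16,19]} hit by 16; {[22,25],[25,26],[25,27],[21,28]} hit by 25; {[27,29],[29,31]} hit by 29.
Points: 2, 10, 16, 25, 29 (5 total).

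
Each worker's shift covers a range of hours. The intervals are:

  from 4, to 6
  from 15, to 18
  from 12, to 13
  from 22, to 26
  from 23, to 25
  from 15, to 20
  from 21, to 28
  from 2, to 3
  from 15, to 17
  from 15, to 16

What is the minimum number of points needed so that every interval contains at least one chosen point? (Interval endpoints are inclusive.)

Process intervals by earliest right end; each time one isn't hit yet, stab at its right endpoint.
By right end: [2,3]  [4,6]  [12,13]  [15,16]  [15,17]  [15,18]  [15,20]  [23,25]  [22,26]  [21,28]
[2,3] uncovered → point at 3; [4,6] uncovered → point at 6; [12,13] uncovered → point at 13; [15,16] uncovered → point at 16; [23,25] uncovered → point at 25.
Points: 3, 6, 13, 16, 25 (5 total).

5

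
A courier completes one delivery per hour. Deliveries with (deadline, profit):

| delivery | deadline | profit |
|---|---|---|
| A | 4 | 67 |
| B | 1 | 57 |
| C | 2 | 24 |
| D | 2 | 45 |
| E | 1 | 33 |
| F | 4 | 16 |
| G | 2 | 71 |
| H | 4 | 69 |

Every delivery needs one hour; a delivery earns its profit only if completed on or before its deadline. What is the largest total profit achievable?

264

Profit order: G=71 H=69 A=67 B=57 D=45 E=33 C=24 F=16
Assign: G→slot 2, H→slot 4, A→slot 3, B→slot 1, D skipped, E skipped, C skipped, F skipped.
Slots: [1:B] [2:G] [3:A] [4:H]
Profit = 57 + 71 + 67 + 69 = 264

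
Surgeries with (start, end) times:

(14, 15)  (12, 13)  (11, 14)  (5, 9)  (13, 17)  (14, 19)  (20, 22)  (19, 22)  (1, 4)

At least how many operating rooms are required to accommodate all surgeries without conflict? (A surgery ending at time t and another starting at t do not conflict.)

starts: [1, 5, 11, 12, 13, 14, 14, 19, 20]
ends:   [4, 9, 13, 14, 15, 17, 19, 22, 22]
s1→1 e4→0 s5→1 e9→0 s11→1 s12→2 e13→1 s13→2 e14→1 s14→2 s14→3  — peak 3.

3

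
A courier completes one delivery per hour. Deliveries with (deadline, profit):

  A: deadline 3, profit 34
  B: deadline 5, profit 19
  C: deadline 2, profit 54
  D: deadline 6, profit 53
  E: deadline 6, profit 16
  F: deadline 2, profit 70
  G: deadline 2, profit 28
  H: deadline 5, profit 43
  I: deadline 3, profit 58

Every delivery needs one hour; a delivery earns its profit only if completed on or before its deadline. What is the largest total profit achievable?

297

By profit: F(d2,70), I(d3,58), C(d2,54), D(d6,53), H(d5,43), A(d3,34), G(d2,28), B(d5,19), E(d6,16)
F→slot 2; I→slot 3; C→slot 1; D→slot 6; H→slot 5; A skipped; G skipped; B→slot 4; E skipped.
Profit = 54 + 70 + 58 + 19 + 43 + 53 = 297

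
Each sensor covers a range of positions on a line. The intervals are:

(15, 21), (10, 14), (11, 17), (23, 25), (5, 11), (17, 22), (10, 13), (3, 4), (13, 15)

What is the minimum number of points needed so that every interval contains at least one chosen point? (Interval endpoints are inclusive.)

5

Process intervals by earliest right end; each time one isn't hit yet, stab at its right endpoint.
By right end: [3,4]  [5,11]  [10,13]  [10,14]  [13,15]  [11,17]  [15,21]  [17,22]  [23,25]
[3,4] uncovered → point at 4; [5,11] uncovered → point at 11; [13,15] uncovered → point at 15; [17,22] uncovered → point at 22; [23,25] uncovered → point at 25.
Points: 4, 11, 15, 22, 25 (5 total).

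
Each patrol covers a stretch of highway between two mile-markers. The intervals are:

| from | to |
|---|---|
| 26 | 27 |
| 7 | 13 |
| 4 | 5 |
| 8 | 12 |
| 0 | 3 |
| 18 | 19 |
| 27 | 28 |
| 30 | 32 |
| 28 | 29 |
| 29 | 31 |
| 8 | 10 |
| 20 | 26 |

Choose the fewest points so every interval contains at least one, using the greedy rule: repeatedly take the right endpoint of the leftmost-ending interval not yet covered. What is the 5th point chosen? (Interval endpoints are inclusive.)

26

Process intervals by earliest right end; each time one isn't hit yet, stab at its right endpoint.
Sorted: [0,3] [4,5] [8,10] [8,12] [7,13] [18,19] [20,26] [26,27] [27,28] [28,29] [29,31] [30,32]
{[0,3]} hit by 3; {[4,5]} hit by 5; {[8,10],[8,12],[7,13]} hit by 10; {[18,19]} hit by 19; {[20,26],[26,27]} hit by 26; {[27,28],[28,29]} hit by 28; {[29,31],[30,32]} hit by 31.
Points: 3, 5, 10, 19, 26, 28, 31 (7 total).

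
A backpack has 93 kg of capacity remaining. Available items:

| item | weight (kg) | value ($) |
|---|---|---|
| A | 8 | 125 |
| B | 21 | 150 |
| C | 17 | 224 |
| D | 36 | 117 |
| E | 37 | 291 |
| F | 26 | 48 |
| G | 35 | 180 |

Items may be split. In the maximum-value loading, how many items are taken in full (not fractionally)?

Greedy by value/weight ratio, highest first.
Order: A (125/8=15.62) > C (224/17=13.18) > E (291/37=7.86) > B (150/21=7.14) > G (180/35=5.14) > D (117/36=3.25) > F (48/26=1.85)
Fill: take A (8 @ 125) → take C (17 @ 224) → take E (37 @ 291) → take B (21 @ 150) → take 10/35 of G → 51.43; 93/93 used.
4 item(s) taken whole; one partial (take 10/35 of G).

4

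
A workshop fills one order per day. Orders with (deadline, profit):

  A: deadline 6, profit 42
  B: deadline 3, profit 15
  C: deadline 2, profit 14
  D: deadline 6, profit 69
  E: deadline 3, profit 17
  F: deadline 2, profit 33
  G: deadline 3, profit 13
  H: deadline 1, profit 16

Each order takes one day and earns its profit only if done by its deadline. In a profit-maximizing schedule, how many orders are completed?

5

Take jobs in profit order; each goes to the latest open slot no later than its deadline.
Profit order: D=69 A=42 F=33 E=17 H=16 B=15 C=14 G=13
Assign: D→slot 6, A→slot 5, F→slot 2, E→slot 3, H→slot 1, B skipped, C skipped, G skipped.
Slots: [1:H] [2:F] [3:E] [5:A] [6:D]
5 of 8 scheduled.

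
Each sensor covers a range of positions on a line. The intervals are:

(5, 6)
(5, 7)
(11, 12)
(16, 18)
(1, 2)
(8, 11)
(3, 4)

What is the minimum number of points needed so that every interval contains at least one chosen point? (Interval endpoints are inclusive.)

Sorted: [1,2] [3,4] [5,6] [5,7] [8,11] [11,12] [16,18]
{[1,2]} hit by 2; {[3,4]} hit by 4; {[5,6],[5,7]} hit by 6; {[8,11],[11,12]} hit by 11; {[16,18]} hit by 18.
Points: 2, 4, 6, 11, 18 (5 total).

5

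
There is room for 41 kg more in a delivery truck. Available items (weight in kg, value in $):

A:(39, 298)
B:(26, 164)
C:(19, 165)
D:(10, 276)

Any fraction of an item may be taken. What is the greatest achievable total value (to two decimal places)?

Order: D (276/10=27.60) > C (165/19=8.68) > A (298/39=7.64) > B (164/26=6.31)
Fill: take D (10 @ 276) → take C (19 @ 165) → take 12/39 of A → 91.69; 41/41 used.
Total value = 532.69

532.69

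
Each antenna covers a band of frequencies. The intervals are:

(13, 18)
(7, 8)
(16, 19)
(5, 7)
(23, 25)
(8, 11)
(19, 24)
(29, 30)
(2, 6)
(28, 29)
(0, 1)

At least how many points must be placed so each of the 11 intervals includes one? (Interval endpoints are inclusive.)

Process intervals by earliest right end; each time one isn't hit yet, stab at its right endpoint.
Sorted: [0,1] [2,6] [5,7] [7,8] [8,11] [13,18] [16,19] [19,24] [23,25] [28,29] [29,30]
{[0,1]} hit by 1; {[2,6],[5,7]} hit by 6; {[7,8],[8,11]} hit by 8; {[13,18],[16,19]} hit by 18; {[19,24],[23,25]} hit by 24; {[28,29],[29,30]} hit by 29.
Points: 1, 6, 8, 18, 24, 29 (6 total).

6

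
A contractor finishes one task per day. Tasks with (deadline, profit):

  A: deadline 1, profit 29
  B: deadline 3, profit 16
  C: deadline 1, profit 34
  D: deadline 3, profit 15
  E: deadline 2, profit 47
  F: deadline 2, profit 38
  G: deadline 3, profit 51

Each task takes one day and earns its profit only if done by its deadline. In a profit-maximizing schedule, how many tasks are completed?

3

Profit order: G=51 E=47 F=38 C=34 A=29 B=16 D=15
Assign: G→slot 3, E→slot 2, F→slot 1, C skipped, A skipped, B skipped, D skipped.
Slots: [1:F] [2:E] [3:G]
3 of 7 scheduled.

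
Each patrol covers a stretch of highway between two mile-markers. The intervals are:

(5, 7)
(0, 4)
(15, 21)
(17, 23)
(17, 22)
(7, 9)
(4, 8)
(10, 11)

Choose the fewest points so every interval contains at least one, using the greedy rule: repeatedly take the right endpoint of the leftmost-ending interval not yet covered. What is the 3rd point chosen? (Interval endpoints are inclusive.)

By right end: [0,4]  [5,7]  [4,8]  [7,9]  [10,11]  [15,21]  [17,22]  [17,23]
[0,4] uncovered → point at 4; [5,7] uncovered → point at 7; [10,11] uncovered → point at 11; [15,21] uncovered → point at 21.
Points: 4, 7, 11, 21 (4 total).

11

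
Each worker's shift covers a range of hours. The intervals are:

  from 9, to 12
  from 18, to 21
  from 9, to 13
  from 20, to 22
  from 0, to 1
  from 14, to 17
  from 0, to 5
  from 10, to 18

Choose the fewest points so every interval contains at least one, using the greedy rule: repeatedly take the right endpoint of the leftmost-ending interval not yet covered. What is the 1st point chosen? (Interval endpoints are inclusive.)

1

Sorted: [0,1] [0,5] [9,12] [9,13] [14,17] [10,18] [18,21] [20,22]
{[0,1],[0,5]} hit by 1; {[9,12],[9,13]} hit by 12; {[14,17],[10,18]} hit by 17; {[18,21],[20,22]} hit by 21.
Points: 1, 12, 17, 21 (4 total).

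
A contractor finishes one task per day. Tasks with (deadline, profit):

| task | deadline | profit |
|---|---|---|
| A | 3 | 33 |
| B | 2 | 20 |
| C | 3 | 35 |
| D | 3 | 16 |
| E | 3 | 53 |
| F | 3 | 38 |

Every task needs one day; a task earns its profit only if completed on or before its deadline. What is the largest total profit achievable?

By profit: E(d3,53), F(d3,38), C(d3,35), A(d3,33), B(d2,20), D(d3,16)
E→slot 3; F→slot 2; C→slot 1; A skipped; B skipped; D skipped.
Profit = 35 + 38 + 53 = 126

126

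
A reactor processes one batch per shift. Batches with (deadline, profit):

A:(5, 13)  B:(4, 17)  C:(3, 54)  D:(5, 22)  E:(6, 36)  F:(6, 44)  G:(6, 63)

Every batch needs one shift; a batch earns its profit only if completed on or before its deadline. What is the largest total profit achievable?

Take jobs in profit order; each goes to the latest open slot no later than its deadline.
By profit: G(d6,63), C(d3,54), F(d6,44), E(d6,36), D(d5,22), B(d4,17), A(d5,13)
G→slot 6; C→slot 3; F→slot 5; E→slot 4; D→slot 2; B→slot 1; A skipped.
Profit = 17 + 22 + 54 + 36 + 44 + 63 = 236

236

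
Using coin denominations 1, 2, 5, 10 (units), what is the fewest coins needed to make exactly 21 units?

21 = 2×10 + 1×1
Total coins = 2 + 1 = 3

3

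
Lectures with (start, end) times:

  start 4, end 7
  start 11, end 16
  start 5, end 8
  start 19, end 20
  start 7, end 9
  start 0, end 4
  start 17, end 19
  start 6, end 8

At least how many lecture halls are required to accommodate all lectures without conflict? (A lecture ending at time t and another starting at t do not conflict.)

3

The answer is the maximum number of intervals overlapping at any instant.
starts: [0, 4, 5, 6, 7, 11, 17, 19]
ends:   [4, 7, 8, 8, 9, 16, 19, 20]
s0→1 e4→0 s4→1 s5→2 s6→3  — peak 3.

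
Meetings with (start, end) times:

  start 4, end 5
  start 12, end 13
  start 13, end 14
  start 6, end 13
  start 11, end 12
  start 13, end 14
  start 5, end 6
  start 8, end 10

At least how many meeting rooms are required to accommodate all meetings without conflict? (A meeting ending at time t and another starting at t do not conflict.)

2

Events (time:±→running): 4:+→1 5:-→0 5:+→1 6:-→0 6:+→1 8:+→2 … peak 2.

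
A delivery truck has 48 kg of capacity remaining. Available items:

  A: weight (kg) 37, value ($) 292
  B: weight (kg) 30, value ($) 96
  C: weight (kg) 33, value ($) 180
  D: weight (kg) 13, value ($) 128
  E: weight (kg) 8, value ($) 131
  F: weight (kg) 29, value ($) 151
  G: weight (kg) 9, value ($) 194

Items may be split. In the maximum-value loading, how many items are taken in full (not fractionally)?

Sort by value per unit weight and fill in that order.
Ratios (sorted): G 21.56, E 16.38, D 9.85, A 7.89, C 5.45, F 5.21, B 3.20
take G (9 @ 194); take E (8 @ 131); take D (13 @ 128); take 18/37 of A → 142.05. Capacity used 48/48.
3 item(s) taken whole; one partial (take 18/37 of A).

3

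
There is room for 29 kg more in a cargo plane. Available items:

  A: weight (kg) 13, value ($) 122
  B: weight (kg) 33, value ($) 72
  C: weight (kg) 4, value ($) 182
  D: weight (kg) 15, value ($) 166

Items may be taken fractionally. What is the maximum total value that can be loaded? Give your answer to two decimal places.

441.85

Sort by value per unit weight and fill in that order.
Order: C (182/4=45.50) > D (166/15=11.07) > A (122/13=9.38) > B (72/33=2.18)
Fill: take C (4 @ 182) → take D (15 @ 166) → take 10/13 of A → 93.85; 29/29 used.
Total value = 441.85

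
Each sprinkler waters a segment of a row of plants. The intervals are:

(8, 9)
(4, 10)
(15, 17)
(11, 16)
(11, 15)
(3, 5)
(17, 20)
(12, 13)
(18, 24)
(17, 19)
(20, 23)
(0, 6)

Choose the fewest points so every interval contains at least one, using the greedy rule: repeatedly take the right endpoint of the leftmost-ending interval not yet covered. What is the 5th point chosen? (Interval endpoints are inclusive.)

23

Process intervals by earliest right end; each time one isn't hit yet, stab at its right endpoint.
Sorted: [3,5] [0,6] [8,9] [4,10] [12,13] [11,15] [11,16] [15,17] [17,19] [17,20] [20,23] [18,24]
{[3,5],[0,6]} hit by 5; {[8,9],[4,10]} hit by 9; {[12,13],[11,15],[11,16]} hit by 13; {[15,17],[17,19],[17,20]} hit by 17; {[20,23],[18,24]} hit by 23.
Points: 5, 9, 13, 17, 23 (5 total).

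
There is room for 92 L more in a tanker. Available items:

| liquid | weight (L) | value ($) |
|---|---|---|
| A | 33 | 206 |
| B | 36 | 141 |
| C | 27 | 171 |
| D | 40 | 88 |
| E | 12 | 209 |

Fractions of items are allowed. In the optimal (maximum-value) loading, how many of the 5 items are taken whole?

Greedy by value/weight ratio, highest first.
Ratios (sorted): E 17.42, C 6.33, A 6.24, B 3.92, D 2.20
take E (12 @ 209); take C (27 @ 171); take A (33 @ 206); take 20/36 of B → 78.33. Capacity used 92/92.
3 item(s) taken whole; one partial (take 20/36 of B).

3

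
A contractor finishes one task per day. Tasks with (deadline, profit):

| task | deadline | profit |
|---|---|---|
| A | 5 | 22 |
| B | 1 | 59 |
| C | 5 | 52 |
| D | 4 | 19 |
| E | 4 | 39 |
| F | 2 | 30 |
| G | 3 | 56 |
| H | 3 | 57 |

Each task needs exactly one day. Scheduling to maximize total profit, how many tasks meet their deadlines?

5

Profit order: B=59 H=57 G=56 C=52 E=39 F=30 A=22 D=19
Assign: B→slot 1, H→slot 3, G→slot 2, C→slot 5, E→slot 4, F skipped, A skipped, D skipped.
Slots: [1:B] [2:G] [3:H] [4:E] [5:C]
5 of 8 scheduled.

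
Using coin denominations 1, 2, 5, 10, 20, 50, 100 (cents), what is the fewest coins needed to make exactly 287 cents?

Greedy: take as many of the largest coin as possible, then repeat with the remainder.
287 − 2×100→87 − 1×50→37 − 1×20→17 − 1×10→7 − 1×5→2 − 1×2→0
Total coins = 2 + 1 + 1 + 1 + 1 + 1 = 7

7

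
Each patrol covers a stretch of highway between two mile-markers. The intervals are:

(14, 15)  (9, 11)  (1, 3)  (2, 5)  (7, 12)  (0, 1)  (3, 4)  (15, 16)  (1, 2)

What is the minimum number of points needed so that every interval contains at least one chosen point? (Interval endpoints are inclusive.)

4

Process intervals by earliest right end; each time one isn't hit yet, stab at its right endpoint.
By right end: [0,1]  [1,2]  [1,3]  [3,4]  [2,5]  [9,11]  [7,12]  [14,15]  [15,16]
[0,1] uncovered → point at 1; [3,4] uncovered → point at 4; [9,11] uncovered → point at 11; [14,15] uncovered → point at 15.
Points: 1, 4, 11, 15 (4 total).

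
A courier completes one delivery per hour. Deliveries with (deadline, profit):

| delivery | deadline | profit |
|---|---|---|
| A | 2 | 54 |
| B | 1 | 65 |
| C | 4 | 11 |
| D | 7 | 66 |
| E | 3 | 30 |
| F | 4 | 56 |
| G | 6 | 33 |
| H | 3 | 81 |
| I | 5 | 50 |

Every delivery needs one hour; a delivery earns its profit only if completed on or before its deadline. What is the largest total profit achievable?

405

Take jobs in profit order; each goes to the latest open slot no later than its deadline.
Profit order: H=81 D=66 B=65 F=56 A=54 I=50 G=33 E=30 C=11
Assign: H→slot 3, D→slot 7, B→slot 1, F→slot 4, A→slot 2, I→slot 5, G→slot 6, E skipped, C skipped.
Slots: [1:B] [2:A] [3:H] [4:F] [5:I] [6:G] [7:D]
Profit = 65 + 54 + 81 + 56 + 50 + 33 + 66 = 405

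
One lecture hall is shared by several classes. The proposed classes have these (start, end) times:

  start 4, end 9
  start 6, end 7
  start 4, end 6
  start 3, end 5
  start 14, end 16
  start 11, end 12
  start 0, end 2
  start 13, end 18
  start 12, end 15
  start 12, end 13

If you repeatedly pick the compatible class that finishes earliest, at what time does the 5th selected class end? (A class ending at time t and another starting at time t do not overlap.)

Sort by end time and greedily take each interval whose start is ≥ the last chosen end.
Sorted by end: (0,2)  (3,5)  (4,6)  (6,7)  (4,9)  (11,12)  (12,13)  (12,15)  (14,16)  (13,18)
take (0,2); take (3,5); skip (4,6); take (6,7); take (11,12); take (12,13); skip (12,15); take (14,16).
Selected: (0,2) (3,5) (6,7) (11,12) (12,13) (14,16)

13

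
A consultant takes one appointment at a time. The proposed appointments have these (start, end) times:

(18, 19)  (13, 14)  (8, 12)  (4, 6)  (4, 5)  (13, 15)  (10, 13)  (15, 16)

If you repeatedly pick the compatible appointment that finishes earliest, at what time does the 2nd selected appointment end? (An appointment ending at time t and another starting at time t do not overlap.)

Sort by end time and greedily take each interval whose start is ≥ the last chosen end.
Sorted by end: (4,5)  (4,6)  (8,12)  (10,13)  (13,14)  (13,15)  (15,16)  (18,19)
take (4,5); take (8,12); take (13,14); take (15,16); take (18,19).
Selected: (4,5) (8,12) (13,14) (15,16) (18,19)

12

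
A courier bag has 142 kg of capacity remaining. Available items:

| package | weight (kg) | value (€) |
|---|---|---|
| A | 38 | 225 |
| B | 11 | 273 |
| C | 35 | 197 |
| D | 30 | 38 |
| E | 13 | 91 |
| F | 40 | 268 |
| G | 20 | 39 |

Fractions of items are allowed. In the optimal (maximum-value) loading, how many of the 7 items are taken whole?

5

Greedy by value/weight ratio, highest first.
Ratios (sorted): B 24.82, E 7.00, F 6.70, A 5.92, C 5.63, G 1.95, D 1.27
take B (11 @ 273); take E (13 @ 91); take F (40 @ 268); take A (38 @ 225); take C (35 @ 197); take 5/20 of G → 9.75. Capacity used 142/142.
5 item(s) taken whole; one partial (take 5/20 of G).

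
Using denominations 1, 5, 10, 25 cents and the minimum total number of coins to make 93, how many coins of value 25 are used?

93 = 3×25 + 1×10 + 1×5 + 3×1
Count of 25: 3

3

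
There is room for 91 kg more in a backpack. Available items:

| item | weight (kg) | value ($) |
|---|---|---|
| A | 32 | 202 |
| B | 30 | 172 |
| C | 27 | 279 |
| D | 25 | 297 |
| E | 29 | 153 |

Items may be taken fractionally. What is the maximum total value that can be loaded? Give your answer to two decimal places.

Sort by value per unit weight and fill in that order.
Order: D (297/25=11.88) > C (279/27=10.33) > A (202/32=6.31) > B (172/30=5.73) > E (153/29=5.28)
Fill: take D (25 @ 297) → take C (27 @ 279) → take A (32 @ 202) → take 7/30 of B → 40.13; 91/91 used.
Total value = 818.13

818.13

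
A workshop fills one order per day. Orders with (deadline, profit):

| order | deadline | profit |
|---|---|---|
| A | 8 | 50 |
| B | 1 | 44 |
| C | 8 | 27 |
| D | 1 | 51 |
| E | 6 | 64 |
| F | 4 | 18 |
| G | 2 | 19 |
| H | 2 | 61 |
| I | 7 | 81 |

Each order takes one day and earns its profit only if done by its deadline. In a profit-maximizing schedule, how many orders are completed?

7

By profit: I(d7,81), E(d6,64), H(d2,61), D(d1,51), A(d8,50), B(d1,44), C(d8,27), G(d2,19), F(d4,18)
I→slot 7; E→slot 6; H→slot 2; D→slot 1; A→slot 8; B skipped; C→slot 5; G skipped; F→slot 4.
7 of 9 scheduled.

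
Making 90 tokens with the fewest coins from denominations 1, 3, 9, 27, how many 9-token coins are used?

1

Greedy: take as many of the largest coin as possible, then repeat with the remainder.
90 = 3×27 + 1×9
Count of 9: 1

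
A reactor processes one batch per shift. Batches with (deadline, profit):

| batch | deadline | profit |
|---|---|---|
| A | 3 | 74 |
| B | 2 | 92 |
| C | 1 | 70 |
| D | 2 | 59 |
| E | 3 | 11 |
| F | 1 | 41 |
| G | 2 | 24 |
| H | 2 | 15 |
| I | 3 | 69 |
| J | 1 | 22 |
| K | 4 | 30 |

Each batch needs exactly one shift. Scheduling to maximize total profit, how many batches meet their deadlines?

4

Sort by profit descending; place each in the latest free slot ≤ its deadline.
By profit: B(d2,92), A(d3,74), C(d1,70), I(d3,69), D(d2,59), F(d1,41), K(d4,30), G(d2,24), J(d1,22), H(d2,15), E(d3,11)
B→slot 2; A→slot 3; C→slot 1; I skipped; D skipped; F skipped; K→slot 4; G skipped; J skipped; H skipped; E skipped.
4 of 11 scheduled.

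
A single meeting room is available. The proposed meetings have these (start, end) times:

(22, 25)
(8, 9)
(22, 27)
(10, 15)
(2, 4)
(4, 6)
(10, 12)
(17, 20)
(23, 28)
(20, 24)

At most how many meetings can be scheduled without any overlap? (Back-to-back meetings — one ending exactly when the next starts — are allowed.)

6

Greedy by earliest finish: after sorting by end time, pick each interval compatible with the last pick.
By end time: (2,4), (4,6), (8,9), (10,12), (10,15), (17,20), (20,24), (22,25), (22,27), (23,28).
Pick (2,4); next start ≥ 4 → (4,6); next start ≥ 6 → (8,9); next start ≥ 9 → (10,12); next start ≥ 12 → (17,20); next start ≥ 20 → (20,24).
Selected 6 meetings.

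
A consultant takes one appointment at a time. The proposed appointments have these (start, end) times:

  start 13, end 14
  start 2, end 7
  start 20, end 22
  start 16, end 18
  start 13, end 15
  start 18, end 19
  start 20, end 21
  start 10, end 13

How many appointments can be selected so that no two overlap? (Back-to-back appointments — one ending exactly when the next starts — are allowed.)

6

Order by finish time; keep every interval that doesn't clash with the previous kept one.
Sorted by end: (2,7)  (10,13)  (13,14)  (13,15)  (16,18)  (18,19)  (20,21)  (20,22)
take (2,7); take (10,13); take (13,14); take (16,18); take (18,19); take (20,21); skip (20,22).
Selected 6 appointments.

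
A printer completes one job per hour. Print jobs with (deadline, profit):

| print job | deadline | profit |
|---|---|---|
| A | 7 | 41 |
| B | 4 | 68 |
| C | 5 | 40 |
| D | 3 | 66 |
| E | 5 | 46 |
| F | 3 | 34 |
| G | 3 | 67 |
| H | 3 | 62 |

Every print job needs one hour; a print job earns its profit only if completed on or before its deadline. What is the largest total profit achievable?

350

By profit: B(d4,68), G(d3,67), D(d3,66), H(d3,62), E(d5,46), A(d7,41), C(d5,40), F(d3,34)
B→slot 4; G→slot 3; D→slot 2; H→slot 1; E→slot 5; A→slot 7; C skipped; F skipped.
Profit = 62 + 66 + 67 + 68 + 46 + 41 = 350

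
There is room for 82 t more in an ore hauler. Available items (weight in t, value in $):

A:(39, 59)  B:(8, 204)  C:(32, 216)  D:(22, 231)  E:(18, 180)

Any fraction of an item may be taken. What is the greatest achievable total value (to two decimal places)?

Greedy by value/weight ratio, highest first.
Ratios (sorted): B 25.50, D 10.50, E 10.00, C 6.75, A 1.51
take B (8 @ 204); take D (22 @ 231); take E (18 @ 180); take C (32 @ 216); take 2/39 of A → 3.03. Capacity used 82/82.
Total value = 834.03

834.03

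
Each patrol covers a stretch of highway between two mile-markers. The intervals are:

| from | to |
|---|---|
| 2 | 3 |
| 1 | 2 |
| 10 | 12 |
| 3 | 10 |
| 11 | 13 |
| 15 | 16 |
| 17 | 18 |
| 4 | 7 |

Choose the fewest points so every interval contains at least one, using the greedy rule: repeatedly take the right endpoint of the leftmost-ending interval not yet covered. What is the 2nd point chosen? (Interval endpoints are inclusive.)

Sorted: [1,2] [2,3] [4,7] [3,10] [10,12] [11,13] [15,16] [17,18]
{[1,2],[2,3]} hit by 2; {[4,7],[3,10]} hit by 7; {[10,12],[11,13]} hit by 12; {[15,16]} hit by 16; {[17,18]} hit by 18.
Points: 2, 7, 12, 16, 18 (5 total).

7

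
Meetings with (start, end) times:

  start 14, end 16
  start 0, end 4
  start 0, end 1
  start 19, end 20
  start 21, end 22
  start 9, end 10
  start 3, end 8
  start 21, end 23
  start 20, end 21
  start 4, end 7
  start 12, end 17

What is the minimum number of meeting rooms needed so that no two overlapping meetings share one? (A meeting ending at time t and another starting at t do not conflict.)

2

Events (time:±→running): 0:+→1 0:+→2 … peak 2.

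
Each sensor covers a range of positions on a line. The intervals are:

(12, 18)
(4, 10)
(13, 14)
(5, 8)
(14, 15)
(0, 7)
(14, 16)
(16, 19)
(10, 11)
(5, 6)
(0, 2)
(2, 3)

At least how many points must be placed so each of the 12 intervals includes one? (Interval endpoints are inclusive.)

Process intervals by earliest right end; each time one isn't hit yet, stab at its right endpoint.
By right end: [0,2]  [2,3]  [5,6]  [0,7]  [5,8]  [4,10]  [10,11]  [13,14]  [14,15]  [14,16]  [12,18]  [16,19]
[0,2] uncovered → point at 2; [5,6] uncovered → point at 6; [10,11] uncovered → point at 11; [13,14] uncovered → point at 14; [16,19] uncovered → point at 19.
Points: 2, 6, 11, 14, 19 (5 total).

5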